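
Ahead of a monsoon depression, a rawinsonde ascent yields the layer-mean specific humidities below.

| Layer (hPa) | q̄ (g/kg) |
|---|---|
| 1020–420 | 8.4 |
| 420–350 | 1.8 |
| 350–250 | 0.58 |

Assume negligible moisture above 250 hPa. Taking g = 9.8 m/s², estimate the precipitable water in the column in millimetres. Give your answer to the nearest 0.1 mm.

PW ≈ 53.3 mm

Precipitable water is the column-integrated vapour mass per unit area: PW = (1/g) Σ q̄ Δp, with q in kg/kg and Δp in Pa (1 kg/m² of water = 1 mm).
Layer 1020–420 hPa: Δp = 600 hPa = 60000 Pa, q̄ = 0.0084 kg/kg → 0.0084 × 60000 / 9.8 = 51.43 mm
Layer 420–350 hPa: Δp = 70 hPa = 7000 Pa, q̄ = 0.0018 kg/kg → 0.0018 × 7000 / 9.8 = 1.29 mm
Layer 350–250 hPa: Δp = 100 hPa = 10000 Pa, q̄ = 0.00058 kg/kg → 0.00058 × 10000 / 9.8 = 0.59 mm
PW = 51.43 + 1.29 + 0.59 = 53.31 ≈ 53.3 mm.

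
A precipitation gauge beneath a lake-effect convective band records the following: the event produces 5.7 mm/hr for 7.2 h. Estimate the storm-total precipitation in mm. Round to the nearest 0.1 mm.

total ≈ 41.0 mm

Total = Σ Rᵢ Δtᵢ = 5.7 × 7.2
      = 41.04 = 41.0 mm.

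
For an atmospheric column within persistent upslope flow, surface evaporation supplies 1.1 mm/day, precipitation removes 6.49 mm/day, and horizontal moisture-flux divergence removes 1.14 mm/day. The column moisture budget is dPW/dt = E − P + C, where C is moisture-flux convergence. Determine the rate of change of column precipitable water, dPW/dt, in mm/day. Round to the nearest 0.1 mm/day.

dPW/dt = E − P + C = 1.1 − 6.49 + (-1.14) = -6.5 mm/day.

dPW/dt ≈ -6.5 mm/day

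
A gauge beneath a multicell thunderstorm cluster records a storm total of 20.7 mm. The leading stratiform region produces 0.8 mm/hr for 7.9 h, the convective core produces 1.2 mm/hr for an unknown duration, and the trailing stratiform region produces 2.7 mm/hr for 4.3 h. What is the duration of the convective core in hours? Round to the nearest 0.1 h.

Known phases: 0.8 × 7.9 + 2.7 × 4.3 = 6.32 + 11.61 = 17.93 mm.
Remaining depth = 20.7 − 17.93 = 2.77 mm.
Duration = 2.77 / 1.2 = 2.3 h.

duration ≈ 2.3 h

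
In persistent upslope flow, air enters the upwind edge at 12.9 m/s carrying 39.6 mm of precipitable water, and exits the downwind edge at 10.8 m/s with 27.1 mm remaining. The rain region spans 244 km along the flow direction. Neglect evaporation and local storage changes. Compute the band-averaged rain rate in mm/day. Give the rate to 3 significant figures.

Column moisture flux per unit crosswind length is F = V × PW.
Inflow: F_in = 12.9 × 39.6 = 510.84 mm·m/s
Outflow: F_out = 10.8 × 27.1 = 292.68 mm·m/s
Steady-state rate R = (F_in − F_out)/L = (510.84 − 292.68) / 244000 m = 8.941e-04 mm/s.
R = 8.941e-04 × 3600 × 24 = 77.3 mm/day.

R ≈ 77.3 mm/day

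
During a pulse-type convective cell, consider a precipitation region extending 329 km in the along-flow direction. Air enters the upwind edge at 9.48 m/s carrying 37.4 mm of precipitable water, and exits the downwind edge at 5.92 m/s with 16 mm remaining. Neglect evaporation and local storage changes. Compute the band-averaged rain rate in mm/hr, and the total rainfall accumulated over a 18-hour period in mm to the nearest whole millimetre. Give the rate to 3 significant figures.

R ≈ 2.84 mm/hr; total ≈ 51 mm

Column moisture flux per unit crosswind length is F = V × PW.
Inflow: F_in = 9.48 × 37.4 = 354.552 mm·m/s
Outflow: F_out = 5.92 × 16 = 94.72 mm·m/s
Steady-state rate R = (F_in − F_out)/L = (354.552 − 94.72) / 329000 m = 7.898e-04 mm/s.
R = 7.898e-04 × 3600 = 2.84 mm/hr.
Over 18 h: total = 2.84 × 18 = 51.12 ≈ 51 mm.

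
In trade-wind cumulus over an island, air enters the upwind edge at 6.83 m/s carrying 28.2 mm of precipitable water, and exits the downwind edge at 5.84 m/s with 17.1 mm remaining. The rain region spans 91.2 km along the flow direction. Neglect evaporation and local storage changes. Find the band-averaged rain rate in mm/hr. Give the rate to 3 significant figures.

R ≈ 3.66 mm/hr

Column moisture flux per unit crosswind length is F = V × PW.
Inflow: F_in = 6.83 × 28.2 = 192.606 mm·m/s
Outflow: F_out = 5.84 × 17.1 = 99.864 mm·m/s
Steady-state rate R = (F_in − F_out)/L = (192.606 − 99.864) / 91200 m = 1.017e-03 mm/s.
R = 1.017e-03 × 3600 = 3.66 mm/hr.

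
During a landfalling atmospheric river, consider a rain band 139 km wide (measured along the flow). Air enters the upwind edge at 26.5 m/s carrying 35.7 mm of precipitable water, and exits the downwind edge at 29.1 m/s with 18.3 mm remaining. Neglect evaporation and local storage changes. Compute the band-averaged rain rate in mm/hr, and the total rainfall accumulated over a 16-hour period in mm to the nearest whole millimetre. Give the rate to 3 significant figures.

Column moisture flux per unit crosswind length is F = V × PW.
Inflow: F_in = 26.5 × 35.7 = 946.05 mm·m/s
Outflow: F_out = 29.1 × 18.3 = 532.53 mm·m/s
Steady-state rate R = (F_in − F_out)/L = (946.05 − 532.53) / 139000 m = 2.975e-03 mm/s.
R = 2.975e-03 × 3600 = 10.7 mm/hr.
Over 16 h: total = 10.7 × 16 = 171.2 ≈ 171 mm.

R ≈ 10.7 mm/hr; total ≈ 171 mm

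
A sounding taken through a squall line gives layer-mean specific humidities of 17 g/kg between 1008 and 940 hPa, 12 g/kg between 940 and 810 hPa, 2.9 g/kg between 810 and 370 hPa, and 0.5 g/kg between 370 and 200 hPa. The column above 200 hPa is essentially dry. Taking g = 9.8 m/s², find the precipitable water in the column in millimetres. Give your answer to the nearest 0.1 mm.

PW ≈ 41.6 mm

Precipitable water is the column-integrated vapour mass per unit area: PW = (1/g) Σ q̄ Δp, with q in kg/kg and Δp in Pa (1 kg/m² of water = 1 mm).
Layer 1008–940 hPa: Δp = 68 hPa = 6800 Pa, q̄ = 0.017 kg/kg → 0.017 × 6800 / 9.8 = 11.80 mm
Layer 940–810 hPa: Δp = 130 hPa = 13000 Pa, q̄ = 0.012 kg/kg → 0.012 × 13000 / 9.8 = 15.92 mm
Layer 810–370 hPa: Δp = 440 hPa = 44000 Pa, q̄ = 0.0029 kg/kg → 0.0029 × 44000 / 9.8 = 13.02 mm
Layer 370–200 hPa: Δp = 170 hPa = 17000 Pa, q̄ = 0.0005 kg/kg → 0.0005 × 17000 / 9.8 = 0.87 mm
PW = 11.80 + 15.92 + 13.02 + 0.87 = 41.61 ≈ 41.6 mm.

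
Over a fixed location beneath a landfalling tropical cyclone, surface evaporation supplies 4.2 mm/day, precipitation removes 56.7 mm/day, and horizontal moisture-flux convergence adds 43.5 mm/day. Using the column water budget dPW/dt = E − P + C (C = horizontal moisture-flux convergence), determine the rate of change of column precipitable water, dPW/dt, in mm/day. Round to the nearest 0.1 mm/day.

dPW/dt ≈ -9.0 mm/day

dPW/dt = E − P + C = 4.2 − 56.7 + (43.5) = -9.0 mm/day.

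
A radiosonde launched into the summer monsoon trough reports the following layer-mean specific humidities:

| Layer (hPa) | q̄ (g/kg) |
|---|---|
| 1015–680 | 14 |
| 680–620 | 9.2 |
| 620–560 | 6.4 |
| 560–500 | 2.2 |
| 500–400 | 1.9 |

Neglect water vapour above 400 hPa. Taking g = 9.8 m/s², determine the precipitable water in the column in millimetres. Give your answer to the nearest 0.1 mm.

Precipitable water is the column-integrated vapour mass per unit area: PW = (1/g) Σ q̄ Δp, with q in kg/kg and Δp in Pa (1 kg/m² of water = 1 mm).
Layer 1015–680 hPa: Δp = 335 hPa = 33500 Pa, q̄ = 0.014 kg/kg → 0.014 × 33500 / 9.8 = 47.86 mm
Layer 680–620 hPa: Δp = 60 hPa = 6000 Pa, q̄ = 0.0092 kg/kg → 0.0092 × 6000 / 9.8 = 5.63 mm
Layer 620–560 hPa: Δp = 60 hPa = 6000 Pa, q̄ = 0.0064 kg/kg → 0.0064 × 6000 / 9.8 = 3.92 mm
Layer 560–500 hPa: Δp = 60 hPa = 6000 Pa, q̄ = 0.0022 kg/kg → 0.0022 × 6000 / 9.8 = 1.35 mm
Layer 500–400 hPa: Δp = 100 hPa = 10000 Pa, q̄ = 0.0019 kg/kg → 0.0019 × 10000 / 9.8 = 1.94 mm
PW = 47.86 + 5.63 + 3.92 + 1.35 + 1.94 = 60.70 ≈ 60.7 mm.

PW ≈ 60.7 mm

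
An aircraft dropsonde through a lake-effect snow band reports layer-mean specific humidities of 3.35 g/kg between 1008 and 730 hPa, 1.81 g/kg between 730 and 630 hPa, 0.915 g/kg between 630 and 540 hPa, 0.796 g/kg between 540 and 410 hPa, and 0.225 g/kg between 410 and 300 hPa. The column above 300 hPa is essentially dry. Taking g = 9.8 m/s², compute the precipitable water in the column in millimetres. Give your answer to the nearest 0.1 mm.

Precipitable water is the column-integrated vapour mass per unit area: PW = (1/g) Σ q̄ Δp, with q in kg/kg and Δp in Pa (1 kg/m² of water = 1 mm).
Layer 1008–730 hPa: Δp = 278 hPa = 27800 Pa, q̄ = 0.00335 kg/kg → 0.00335 × 27800 / 9.8 = 9.50 mm
Layer 730–630 hPa: Δp = 100 hPa = 10000 Pa, q̄ = 0.00181 kg/kg → 0.00181 × 10000 / 9.8 = 1.85 mm
Layer 630–540 hPa: Δp = 90 hPa = 9000 Pa, q̄ = 0.000915 kg/kg → 0.000915 × 9000 / 9.8 = 0.84 mm
Layer 540–410 hPa: Δp = 130 hPa = 13000 Pa, q̄ = 0.000796 kg/kg → 0.000796 × 13000 / 9.8 = 1.06 mm
Layer 410–300 hPa: Δp = 110 hPa = 11000 Pa, q̄ = 0.000225 kg/kg → 0.000225 × 11000 / 9.8 = 0.25 mm
PW = 9.50 + 1.85 + 0.84 + 1.06 + 0.25 = 13.50 ≈ 13.5 mm.

PW ≈ 13.5 mm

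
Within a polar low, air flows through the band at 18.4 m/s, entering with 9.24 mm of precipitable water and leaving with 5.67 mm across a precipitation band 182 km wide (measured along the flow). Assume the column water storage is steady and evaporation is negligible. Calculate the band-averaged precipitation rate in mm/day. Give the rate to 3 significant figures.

R ≈ 31.2 mm/day

Column moisture flux per unit crosswind length is F = V × PW.
Inflow: F_in = 18.4 × 9.24 = 170.016 mm·m/s
Outflow: F_out = 18.4 × 5.67 = 104.328 mm·m/s
Steady-state rate R = (F_in − F_out)/L = (170.016 − 104.328) / 182000 m = 3.609e-04 mm/s.
R = 3.609e-04 × 3600 × 24 = 31.2 mm/day.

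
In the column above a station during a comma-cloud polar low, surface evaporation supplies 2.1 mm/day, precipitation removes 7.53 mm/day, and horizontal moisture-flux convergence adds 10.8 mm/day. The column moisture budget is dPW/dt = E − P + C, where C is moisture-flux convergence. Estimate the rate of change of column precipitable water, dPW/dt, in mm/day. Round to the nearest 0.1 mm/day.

dPW/dt = E − P + C = 2.1 − 7.53 + (10.8) = 5.4 mm/day.

dPW/dt ≈ 5.4 mm/day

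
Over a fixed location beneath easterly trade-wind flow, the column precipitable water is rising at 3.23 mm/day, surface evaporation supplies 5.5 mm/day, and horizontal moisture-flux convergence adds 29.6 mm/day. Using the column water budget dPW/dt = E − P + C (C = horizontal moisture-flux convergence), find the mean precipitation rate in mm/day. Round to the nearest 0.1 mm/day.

P ≈ 31.9 mm/day

dPW/dt = +3.23 mm/day.
P = E + C − dPW/dt = 5.5 + (29.6) − (+3.23) = 31.9 mm/day.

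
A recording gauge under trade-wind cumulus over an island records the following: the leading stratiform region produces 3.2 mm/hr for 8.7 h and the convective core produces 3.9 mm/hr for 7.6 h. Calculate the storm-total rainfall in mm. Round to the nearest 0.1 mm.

Total = Σ Rᵢ Δtᵢ = 3.2 × 8.7 + 3.9 × 7.6
      = 27.84 + 29.64 = 57.5 mm.

total ≈ 57.5 mm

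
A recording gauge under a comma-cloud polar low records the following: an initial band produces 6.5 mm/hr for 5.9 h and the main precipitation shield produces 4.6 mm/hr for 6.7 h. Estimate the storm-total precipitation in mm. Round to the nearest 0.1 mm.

Total = Σ Rᵢ Δtᵢ = 6.5 × 5.9 + 4.6 × 6.7
      = 38.35 + 30.82 = 69.2 mm.

total ≈ 69.2 mm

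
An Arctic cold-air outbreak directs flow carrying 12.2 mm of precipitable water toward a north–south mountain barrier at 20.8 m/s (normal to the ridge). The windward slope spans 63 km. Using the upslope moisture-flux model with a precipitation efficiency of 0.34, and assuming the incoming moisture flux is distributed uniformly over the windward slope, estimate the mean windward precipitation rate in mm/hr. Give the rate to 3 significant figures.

R ≈ 4.93 mm/hr

Incoming column moisture flux per unit ridge length: F = V × PW = 20.8 × 12.2 = 253.76 mm·m/s.
Spread over the 63 km slope with efficiency ε = 0.34: R = ε·F/W = 0.34 × 253.76 / 63000 m = 1.369e-03 mm/s.
R = 1.369e-03 × 3600 = 4.93 mm/hr.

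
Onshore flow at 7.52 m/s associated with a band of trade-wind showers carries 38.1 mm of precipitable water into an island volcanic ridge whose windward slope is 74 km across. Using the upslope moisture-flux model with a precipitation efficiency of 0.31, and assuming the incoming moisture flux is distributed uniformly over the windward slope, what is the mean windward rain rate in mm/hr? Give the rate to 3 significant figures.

Incoming column moisture flux per unit ridge length: F = V × PW = 7.52 × 38.1 = 286.512 mm·m/s.
Spread over the 74 km slope with efficiency ε = 0.31: R = ε·F/W = 0.31 × 286.512 / 74000 m = 1.200e-03 mm/s.
R = 1.200e-03 × 3600 = 4.32 mm/hr.

R ≈ 4.32 mm/hr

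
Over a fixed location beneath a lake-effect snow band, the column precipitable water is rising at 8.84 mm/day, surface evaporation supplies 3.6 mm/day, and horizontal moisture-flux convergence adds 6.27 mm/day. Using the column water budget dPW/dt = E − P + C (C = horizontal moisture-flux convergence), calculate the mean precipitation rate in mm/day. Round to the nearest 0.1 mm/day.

P ≈ 1.0 mm/day

dPW/dt = +8.84 mm/day.
P = E + C − dPW/dt = 3.6 + (6.27) − (+8.84) = 1.0 mm/day.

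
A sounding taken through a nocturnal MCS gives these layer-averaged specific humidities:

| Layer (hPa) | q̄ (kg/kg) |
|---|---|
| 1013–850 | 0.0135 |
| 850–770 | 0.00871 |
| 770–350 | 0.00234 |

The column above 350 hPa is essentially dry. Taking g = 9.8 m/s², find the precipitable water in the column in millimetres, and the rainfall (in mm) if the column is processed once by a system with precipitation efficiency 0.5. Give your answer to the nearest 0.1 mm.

Precipitable water is the column-integrated vapour mass per unit area: PW = (1/g) Σ q̄ Δp, with q in kg/kg and Δp in Pa (1 kg/m² of water = 1 mm).
Layer 1013–850 hPa: Δp = 163 hPa = 16300 Pa, q̄ = 0.0135 kg/kg → 0.0135 × 16300 / 9.8 = 22.45 mm
Layer 850–770 hPa: Δp = 80 hPa = 8000 Pa, q̄ = 0.00871 kg/kg → 0.00871 × 8000 / 9.8 = 7.11 mm
Layer 770–350 hPa: Δp = 420 hPa = 42000 Pa, q̄ = 0.00234 kg/kg → 0.00234 × 42000 / 9.8 = 10.03 mm
PW = 22.45 + 7.11 + 10.03 = 39.59 ≈ 39.6 mm.
Rainfall = ε × PW = 0.5 × 39.6 = 19.8 mm.

PW ≈ 39.6 mm; rainfall ≈ 19.8 mm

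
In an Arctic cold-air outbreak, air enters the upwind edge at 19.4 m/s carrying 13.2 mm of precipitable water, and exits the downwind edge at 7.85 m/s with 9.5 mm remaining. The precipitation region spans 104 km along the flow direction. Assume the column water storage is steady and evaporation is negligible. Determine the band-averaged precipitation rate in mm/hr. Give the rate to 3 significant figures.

Column moisture flux per unit crosswind length is F = V × PW.
Inflow: F_in = 19.4 × 13.2 = 256.08 mm·m/s
Outflow: F_out = 7.85 × 9.5 = 74.575 mm·m/s
Steady-state rate R = (F_in − F_out)/L = (256.08 − 74.575) / 104000 m = 1.745e-03 mm/s.
R = 1.745e-03 × 3600 = 6.28 mm/hr.

R ≈ 6.28 mm/hr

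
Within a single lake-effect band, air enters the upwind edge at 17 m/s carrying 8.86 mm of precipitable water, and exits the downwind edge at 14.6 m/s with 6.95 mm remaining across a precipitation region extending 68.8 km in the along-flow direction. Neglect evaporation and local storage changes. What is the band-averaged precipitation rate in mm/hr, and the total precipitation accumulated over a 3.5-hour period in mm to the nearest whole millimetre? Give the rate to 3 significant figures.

Column moisture flux per unit crosswind length is F = V × PW.
Inflow: F_in = 17 × 8.86 = 150.62 mm·m/s
Outflow: F_out = 14.6 × 6.95 = 101.47 mm·m/s
Steady-state rate R = (F_in − F_out)/L = (150.62 − 101.47) / 68800 m = 7.144e-04 mm/s.
R = 7.144e-04 × 3600 = 2.57 mm/hr.
Over 3.5 h: total = 2.57 × 3.5 = 8.995 ≈ 9 mm.

R ≈ 2.57 mm/hr; total ≈ 9 mm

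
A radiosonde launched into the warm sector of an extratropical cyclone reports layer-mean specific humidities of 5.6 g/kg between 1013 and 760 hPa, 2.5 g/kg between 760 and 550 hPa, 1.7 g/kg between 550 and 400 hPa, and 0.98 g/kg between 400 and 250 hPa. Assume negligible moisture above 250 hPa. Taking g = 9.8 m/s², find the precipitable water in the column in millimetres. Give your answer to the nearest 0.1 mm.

PW ≈ 23.9 mm

Precipitable water is the column-integrated vapour mass per unit area: PW = (1/g) Σ q̄ Δp, with q in kg/kg and Δp in Pa (1 kg/m² of water = 1 mm).
Layer 1013–760 hPa: Δp = 253 hPa = 25300 Pa, q̄ = 0.0056 kg/kg → 0.0056 × 25300 / 9.8 = 14.46 mm
Layer 760–550 hPa: Δp = 210 hPa = 21000 Pa, q̄ = 0.0025 kg/kg → 0.0025 × 21000 / 9.8 = 5.36 mm
Layer 550–400 hPa: Δp = 150 hPa = 15000 Pa, q̄ = 0.0017 kg/kg → 0.0017 × 15000 / 9.8 = 2.60 mm
Layer 400–250 hPa: Δp = 150 hPa = 15000 Pa, q̄ = 0.00098 kg/kg → 0.00098 × 15000 / 9.8 = 1.50 mm
PW = 14.46 + 5.36 + 2.60 + 1.50 = 23.92 ≈ 23.9 mm.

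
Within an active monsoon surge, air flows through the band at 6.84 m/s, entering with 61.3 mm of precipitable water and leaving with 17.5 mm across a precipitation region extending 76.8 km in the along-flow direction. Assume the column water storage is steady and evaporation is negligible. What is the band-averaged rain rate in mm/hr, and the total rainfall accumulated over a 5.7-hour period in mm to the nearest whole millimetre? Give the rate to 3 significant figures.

R ≈ 14.0 mm/hr; total ≈ 80 mm

Column moisture flux per unit crosswind length is F = V × PW.
Inflow: F_in = 6.84 × 61.3 = 419.292 mm·m/s
Outflow: F_out = 6.84 × 17.5 = 119.7 mm·m/s
Steady-state rate R = (F_in − F_out)/L = (419.292 − 119.7) / 76800 m = 3.901e-03 mm/s.
R = 3.901e-03 × 3600 = 14.0 mm/hr.
Over 5.7 h: total = 14.0 × 5.7 = 79.8 ≈ 80 mm.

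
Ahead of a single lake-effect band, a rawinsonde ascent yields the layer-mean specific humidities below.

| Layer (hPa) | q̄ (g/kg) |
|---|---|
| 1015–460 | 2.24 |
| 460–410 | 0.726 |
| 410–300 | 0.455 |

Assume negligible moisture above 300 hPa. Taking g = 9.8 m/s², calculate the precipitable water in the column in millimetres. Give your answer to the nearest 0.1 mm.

Precipitable water is the column-integrated vapour mass per unit area: PW = (1/g) Σ q̄ Δp, with q in kg/kg and Δp in Pa (1 kg/m² of water = 1 mm).
Layer 1015–460 hPa: Δp = 555 hPa = 55500 Pa, q̄ = 0.00224 kg/kg → 0.00224 × 55500 / 9.8 = 12.69 mm
Layer 460–410 hPa: Δp = 50 hPa = 5000 Pa, q̄ = 0.000726 kg/kg → 0.000726 × 5000 / 9.8 = 0.37 mm
Layer 410–300 hPa: Δp = 110 hPa = 11000 Pa, q̄ = 0.000455 kg/kg → 0.000455 × 11000 / 9.8 = 0.51 mm
PW = 12.69 + 0.37 + 0.51 = 13.57 ≈ 13.6 mm.

PW ≈ 13.6 mm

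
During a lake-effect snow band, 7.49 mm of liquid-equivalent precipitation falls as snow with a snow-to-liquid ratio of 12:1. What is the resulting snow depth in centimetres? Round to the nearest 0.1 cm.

Snow depth = liquid × ratio = 7.49 mm × 12 = 89.88 mm = 9.0 cm.

snow depth ≈ 9.0 cm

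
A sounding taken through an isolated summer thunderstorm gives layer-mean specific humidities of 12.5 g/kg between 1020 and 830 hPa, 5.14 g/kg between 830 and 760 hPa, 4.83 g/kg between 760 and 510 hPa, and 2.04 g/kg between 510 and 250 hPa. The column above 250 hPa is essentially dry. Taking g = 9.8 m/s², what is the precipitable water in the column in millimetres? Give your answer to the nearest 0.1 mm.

Precipitable water is the column-integrated vapour mass per unit area: PW = (1/g) Σ q̄ Δp, with q in kg/kg and Δp in Pa (1 kg/m² of water = 1 mm).
Layer 1020–830 hPa: Δp = 190 hPa = 19000 Pa, q̄ = 0.0125 kg/kg → 0.0125 × 19000 / 9.8 = 24.23 mm
Layer 830–760 hPa: Δp = 70 hPa = 7000 Pa, q̄ = 0.00514 kg/kg → 0.00514 × 7000 / 9.8 = 3.67 mm
Layer 760–510 hPa: Δp = 250 hPa = 25000 Pa, q̄ = 0.00483 kg/kg → 0.00483 × 25000 / 9.8 = 12.32 mm
Layer 510–250 hPa: Δp = 260 hPa = 26000 Pa, q̄ = 0.00204 kg/kg → 0.00204 × 26000 / 9.8 = 5.41 mm
PW = 24.23 + 3.67 + 12.32 + 5.41 = 45.63 ≈ 45.6 mm.

PW ≈ 45.6 mm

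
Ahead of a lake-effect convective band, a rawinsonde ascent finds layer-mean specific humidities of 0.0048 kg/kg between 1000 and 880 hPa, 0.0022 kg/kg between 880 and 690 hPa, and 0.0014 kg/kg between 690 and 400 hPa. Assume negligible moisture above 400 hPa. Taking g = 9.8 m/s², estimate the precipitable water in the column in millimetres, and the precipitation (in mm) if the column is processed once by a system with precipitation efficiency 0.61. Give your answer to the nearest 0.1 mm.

Precipitable water is the column-integrated vapour mass per unit area: PW = (1/g) Σ q̄ Δp, with q in kg/kg and Δp in Pa (1 kg/m² of water = 1 mm).
Layer 1000–880 hPa: Δp = 120 hPa = 12000 Pa, q̄ = 0.0048 kg/kg → 0.0048 × 12000 / 9.8 = 5.88 mm
Layer 880–690 hPa: Δp = 190 hPa = 19000 Pa, q̄ = 0.0022 kg/kg → 0.0022 × 19000 / 9.8 = 4.27 mm
Layer 690–400 hPa: Δp = 290 hPa = 29000 Pa, q̄ = 0.0014 kg/kg → 0.0014 × 29000 / 9.8 = 4.14 mm
PW = 5.88 + 4.27 + 4.14 = 14.29 ≈ 14.3 mm.
Precipitation = ε × PW = 0.61 × 14.3 = 8.7 mm.

PW ≈ 14.3 mm; precipitation ≈ 8.7 mm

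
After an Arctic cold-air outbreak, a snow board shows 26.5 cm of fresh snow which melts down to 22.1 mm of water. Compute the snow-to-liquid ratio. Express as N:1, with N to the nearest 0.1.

ratio ≈ 12.0

Ratio = snow depth / SWE = 265 mm / 22.1 mm = 12.0, i.e. 12.0:1.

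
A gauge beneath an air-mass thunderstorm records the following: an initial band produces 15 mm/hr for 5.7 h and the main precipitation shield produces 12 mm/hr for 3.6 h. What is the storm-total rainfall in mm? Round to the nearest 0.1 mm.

Total = Σ Rᵢ Δtᵢ = 15 × 5.7 + 12 × 3.6
      = 85.5 + 43.2 = 128.7 mm.

total ≈ 128.7 mm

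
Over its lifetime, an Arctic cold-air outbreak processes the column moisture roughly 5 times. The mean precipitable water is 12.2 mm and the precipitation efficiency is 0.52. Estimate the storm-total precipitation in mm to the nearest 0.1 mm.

precipitation ≈ 31.7 mm

Each cycle deposits ε × PW = 0.52 × 12.2 = 6.344 mm.
Over 5 cycles: 5 × 6.344 = 31.7 mm.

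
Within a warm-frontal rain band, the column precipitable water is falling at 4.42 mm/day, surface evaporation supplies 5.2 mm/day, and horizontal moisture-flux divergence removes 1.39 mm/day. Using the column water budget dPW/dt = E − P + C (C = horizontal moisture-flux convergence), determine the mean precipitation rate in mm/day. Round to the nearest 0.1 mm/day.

dPW/dt = -4.42 mm/day.
P = E + C − dPW/dt = 5.2 + (-1.39) − (-4.42) = 8.2 mm/day.

P ≈ 8.2 mm/day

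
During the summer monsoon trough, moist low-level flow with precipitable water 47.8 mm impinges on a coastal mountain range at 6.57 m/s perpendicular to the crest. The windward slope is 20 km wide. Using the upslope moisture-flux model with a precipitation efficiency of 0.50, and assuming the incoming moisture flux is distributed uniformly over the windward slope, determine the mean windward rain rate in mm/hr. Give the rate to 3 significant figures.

R ≈ 28.3 mm/hr

Incoming column moisture flux per unit ridge length: F = V × PW = 6.57 × 47.8 = 314.046 mm·m/s.
Spread over the 20 km slope with efficiency ε = 0.50: R = ε·F/W = 0.50 × 314.046 / 20000 m = 7.851e-03 mm/s.
R = 7.851e-03 × 3600 = 28.3 mm/hr.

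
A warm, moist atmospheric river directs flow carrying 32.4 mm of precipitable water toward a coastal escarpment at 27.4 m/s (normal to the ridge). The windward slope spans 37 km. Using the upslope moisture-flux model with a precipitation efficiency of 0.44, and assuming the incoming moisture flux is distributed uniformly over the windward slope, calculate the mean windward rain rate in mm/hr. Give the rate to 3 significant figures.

R ≈ 38.0 mm/hr

Incoming column moisture flux per unit ridge length: F = V × PW = 27.4 × 32.4 = 887.76 mm·m/s.
Spread over the 37 km slope with efficiency ε = 0.44: R = ε·F/W = 0.44 × 887.76 / 37000 m = 1.056e-02 mm/s.
R = 1.056e-02 × 3600 = 38.0 mm/hr.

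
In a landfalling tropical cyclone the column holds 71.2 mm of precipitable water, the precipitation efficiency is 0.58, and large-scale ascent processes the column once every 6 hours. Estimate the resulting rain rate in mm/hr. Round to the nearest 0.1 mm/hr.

Each overturning extracts ε × PW = 0.58 × 71.2 = 41.296 mm.
Rate = ε·PW / τ = 41.296 / 6 h = 6.9 mm/hr.

R ≈ 6.9 mm/hr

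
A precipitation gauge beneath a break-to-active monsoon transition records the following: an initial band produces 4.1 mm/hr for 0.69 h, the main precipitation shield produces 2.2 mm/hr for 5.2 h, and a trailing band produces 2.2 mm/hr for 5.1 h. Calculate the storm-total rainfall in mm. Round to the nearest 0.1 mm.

Total = Σ Rᵢ Δtᵢ = 4.1 × 0.69 + 2.2 × 5.2 + 2.2 × 5.1
      = 2.829 + 11.44 + 11.22 = 25.5 mm.

total ≈ 25.5 mm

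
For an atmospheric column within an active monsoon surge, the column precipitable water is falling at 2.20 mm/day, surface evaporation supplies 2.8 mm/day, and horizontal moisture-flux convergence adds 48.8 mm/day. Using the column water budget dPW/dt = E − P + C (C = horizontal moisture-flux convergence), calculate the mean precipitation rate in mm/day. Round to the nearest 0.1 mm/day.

P ≈ 53.8 mm/day

dPW/dt = -2.20 mm/day.
P = E + C − dPW/dt = 2.8 + (48.8) − (-2.20) = 53.8 mm/day.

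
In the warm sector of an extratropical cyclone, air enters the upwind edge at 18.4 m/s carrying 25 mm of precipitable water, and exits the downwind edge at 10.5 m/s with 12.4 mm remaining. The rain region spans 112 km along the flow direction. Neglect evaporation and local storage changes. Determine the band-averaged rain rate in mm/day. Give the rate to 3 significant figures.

Column moisture flux per unit crosswind length is F = V × PW.
Inflow: F_in = 18.4 × 25 = 460 mm·m/s
Outflow: F_out = 10.5 × 12.4 = 130.2 mm·m/s
Steady-state rate R = (F_in − F_out)/L = (460 − 130.2) / 112000 m = 2.945e-03 mm/s.
R = 2.945e-03 × 3600 × 24 = 254 mm/day.

R ≈ 254 mm/day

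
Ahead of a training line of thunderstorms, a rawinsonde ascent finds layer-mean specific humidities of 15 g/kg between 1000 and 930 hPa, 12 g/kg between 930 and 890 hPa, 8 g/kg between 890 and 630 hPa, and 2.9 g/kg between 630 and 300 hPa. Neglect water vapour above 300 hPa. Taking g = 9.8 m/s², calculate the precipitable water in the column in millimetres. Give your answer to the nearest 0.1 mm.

PW ≈ 46.6 mm

Precipitable water is the column-integrated vapour mass per unit area: PW = (1/g) Σ q̄ Δp, with q in kg/kg and Δp in Pa (1 kg/m² of water = 1 mm).
Layer 1000–930 hPa: Δp = 70 hPa = 7000 Pa, q̄ = 0.015 kg/kg → 0.015 × 7000 / 9.8 = 10.71 mm
Layer 930–890 hPa: Δp = 40 hPa = 4000 Pa, q̄ = 0.012 kg/kg → 0.012 × 4000 / 9.8 = 4.90 mm
Layer 890–630 hPa: Δp = 260 hPa = 26000 Pa, q̄ = 0.008 kg/kg → 0.008 × 26000 / 9.8 = 21.22 mm
Layer 630–300 hPa: Δp = 330 hPa = 33000 Pa, q̄ = 0.0029 kg/kg → 0.0029 × 33000 / 9.8 = 9.77 mm
PW = 10.71 + 4.90 + 21.22 + 9.77 = 46.60 ≈ 46.6 mm.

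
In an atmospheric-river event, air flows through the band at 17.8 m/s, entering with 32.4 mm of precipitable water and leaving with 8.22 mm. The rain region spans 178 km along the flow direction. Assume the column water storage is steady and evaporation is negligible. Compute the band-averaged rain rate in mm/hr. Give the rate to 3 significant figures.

Column moisture flux per unit crosswind length is F = V × PW.
Inflow: F_in = 17.8 × 32.4 = 576.72 mm·m/s
Outflow: F_out = 17.8 × 8.22 = 146.316 mm·m/s
Steady-state rate R = (F_in − F_out)/L = (576.72 − 146.316) / 178000 m = 2.418e-03 mm/s.
R = 2.418e-03 × 3600 = 8.70 mm/hr.

R ≈ 8.70 mm/hr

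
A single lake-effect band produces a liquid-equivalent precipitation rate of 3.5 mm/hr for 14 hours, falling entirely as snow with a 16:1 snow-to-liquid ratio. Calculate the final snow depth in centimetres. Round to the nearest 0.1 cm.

Liquid-equivalent depth = 3.5 × 14 = 49 mm.
Snow depth = 49 mm × 16 = 784 mm = 78.4 cm.

snow depth ≈ 78.4 cm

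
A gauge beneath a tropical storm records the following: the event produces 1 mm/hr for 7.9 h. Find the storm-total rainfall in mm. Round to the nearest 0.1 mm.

Total = Σ Rᵢ Δtᵢ = 1 × 7.9
      = 7.9 = 7.9 mm.

total ≈ 7.9 mm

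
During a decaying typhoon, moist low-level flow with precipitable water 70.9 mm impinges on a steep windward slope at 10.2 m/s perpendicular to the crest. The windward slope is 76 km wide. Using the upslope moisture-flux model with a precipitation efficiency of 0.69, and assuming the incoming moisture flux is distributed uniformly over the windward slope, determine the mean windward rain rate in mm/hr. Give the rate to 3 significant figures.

R ≈ 23.6 mm/hr

Incoming column moisture flux per unit ridge length: F = V × PW = 10.2 × 70.9 = 723.18 mm·m/s.
Spread over the 76 km slope with efficiency ε = 0.69: R = ε·F/W = 0.69 × 723.18 / 76000 m = 6.566e-03 mm/s.
R = 6.566e-03 × 3600 = 23.6 mm/hr.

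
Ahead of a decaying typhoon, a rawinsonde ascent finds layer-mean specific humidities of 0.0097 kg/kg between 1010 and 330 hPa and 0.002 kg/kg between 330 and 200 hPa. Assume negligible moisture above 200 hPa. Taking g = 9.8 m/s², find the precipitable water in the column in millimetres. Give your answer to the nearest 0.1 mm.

Precipitable water is the column-integrated vapour mass per unit area: PW = (1/g) Σ q̄ Δp, with q in kg/kg and Δp in Pa (1 kg/m² of water = 1 mm).
Layer 1010–330 hPa: Δp = 680 hPa = 68000 Pa, q̄ = 0.0097 kg/kg → 0.0097 × 68000 / 9.8 = 67.31 mm
Layer 330–200 hPa: Δp = 130 hPa = 13000 Pa, q̄ = 0.002 kg/kg → 0.002 × 13000 / 9.8 = 2.65 mm
PW = 67.31 + 2.65 = 69.96 ≈ 70.0 mm.

PW ≈ 70.0 mm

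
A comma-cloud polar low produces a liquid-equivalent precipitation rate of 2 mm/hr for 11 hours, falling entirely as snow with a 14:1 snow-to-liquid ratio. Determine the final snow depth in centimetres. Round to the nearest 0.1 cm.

Liquid-equivalent depth = 2 × 11 = 22 mm.
Snow depth = 22 mm × 14 = 308 mm = 30.8 cm.

snow depth ≈ 30.8 cm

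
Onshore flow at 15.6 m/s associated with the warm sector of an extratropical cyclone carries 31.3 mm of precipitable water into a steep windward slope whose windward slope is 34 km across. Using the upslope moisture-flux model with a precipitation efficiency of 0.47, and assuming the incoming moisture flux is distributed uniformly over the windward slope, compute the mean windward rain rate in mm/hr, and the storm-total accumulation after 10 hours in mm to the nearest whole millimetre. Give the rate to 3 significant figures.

Incoming column moisture flux per unit ridge length: F = V × PW = 15.6 × 31.3 = 488.28 mm·m/s.
Spread over the 34 km slope with efficiency ε = 0.47: R = ε·F/W = 0.47 × 488.28 / 34000 m = 6.750e-03 mm/s.
R = 6.750e-03 × 3600 = 24.3 mm/hr.
Over 10 h: total = 24.3 × 10 = 243 mm.

R ≈ 24.3 mm/hr; total ≈ 243 mm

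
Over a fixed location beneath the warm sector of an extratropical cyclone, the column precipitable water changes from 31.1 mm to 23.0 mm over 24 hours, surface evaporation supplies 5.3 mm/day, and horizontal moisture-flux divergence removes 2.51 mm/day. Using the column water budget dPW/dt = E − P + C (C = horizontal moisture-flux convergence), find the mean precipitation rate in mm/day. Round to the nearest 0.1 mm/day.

P ≈ 10.9 mm/day

dPW/dt = (23.0 − 31.1) mm / (24/24 day) = -8.100 mm/day.
P = E + C − dPW/dt = 5.3 + (-2.51) − (-8.100) = 10.9 mm/day.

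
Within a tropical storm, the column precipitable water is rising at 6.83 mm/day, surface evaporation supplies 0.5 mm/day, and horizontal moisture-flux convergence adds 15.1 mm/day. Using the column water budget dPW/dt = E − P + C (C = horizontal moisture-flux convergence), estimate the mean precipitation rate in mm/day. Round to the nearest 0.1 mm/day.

P ≈ 8.8 mm/day

dPW/dt = +6.83 mm/day.
P = E + C − dPW/dt = 0.5 + (15.1) − (+6.83) = 8.8 mm/day.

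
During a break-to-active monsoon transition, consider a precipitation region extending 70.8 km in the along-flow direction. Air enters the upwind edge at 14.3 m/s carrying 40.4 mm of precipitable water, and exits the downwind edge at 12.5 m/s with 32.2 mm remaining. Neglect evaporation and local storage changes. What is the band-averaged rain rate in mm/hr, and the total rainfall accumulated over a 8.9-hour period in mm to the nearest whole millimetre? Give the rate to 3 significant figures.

Column moisture flux per unit crosswind length is F = V × PW.
Inflow: F_in = 14.3 × 40.4 = 577.72 mm·m/s
Outflow: F_out = 12.5 × 32.2 = 402.5 mm·m/s
Steady-state rate R = (F_in − F_out)/L = (577.72 − 402.5) / 70800 m = 2.475e-03 mm/s.
R = 2.475e-03 × 3600 = 8.91 mm/hr.
Over 8.9 h: total = 8.91 × 8.9 = 79.299 ≈ 79 mm.

R ≈ 8.91 mm/hr; total ≈ 79 mm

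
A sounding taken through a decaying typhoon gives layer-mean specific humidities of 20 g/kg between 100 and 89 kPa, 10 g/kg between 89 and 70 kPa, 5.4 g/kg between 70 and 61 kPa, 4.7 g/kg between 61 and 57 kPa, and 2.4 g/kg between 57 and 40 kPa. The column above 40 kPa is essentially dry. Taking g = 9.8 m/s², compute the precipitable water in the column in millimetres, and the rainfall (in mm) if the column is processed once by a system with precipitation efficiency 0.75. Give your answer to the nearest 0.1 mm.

PW ≈ 52.9 mm; rainfall ≈ 39.7 mm

Precipitable water is the column-integrated vapour mass per unit area: PW = (1/g) Σ q̄ Δp, with q in kg/kg and Δp in Pa (1 kg/m² of water = 1 mm).
Layer 100–89 kPa: Δp = 110 hPa = 11000 Pa, q̄ = 0.02 kg/kg → 0.02 × 11000 / 9.8 = 22.45 mm
Layer 89–70 kPa: Δp = 190 hPa = 19000 Pa, q̄ = 0.01 kg/kg → 0.01 × 19000 / 9.8 = 19.39 mm
Layer 70–61 kPa: Δp = 90 hPa = 9000 Pa, q̄ = 0.0054 kg/kg → 0.0054 × 9000 / 9.8 = 4.96 mm
Layer 61–57 kPa: Δp = 40 hPa = 4000 Pa, q̄ = 0.0047 kg/kg → 0.0047 × 4000 / 9.8 = 1.92 mm
Layer 57–40 kPa: Δp = 170 hPa = 17000 Pa, q̄ = 0.0024 kg/kg → 0.0024 × 17000 / 9.8 = 4.16 mm
PW = 22.45 + 19.39 + 4.96 + 1.92 + 4.16 = 52.88 ≈ 52.9 mm.
Rainfall = ε × PW = 0.75 × 52.9 = 39.7 mm.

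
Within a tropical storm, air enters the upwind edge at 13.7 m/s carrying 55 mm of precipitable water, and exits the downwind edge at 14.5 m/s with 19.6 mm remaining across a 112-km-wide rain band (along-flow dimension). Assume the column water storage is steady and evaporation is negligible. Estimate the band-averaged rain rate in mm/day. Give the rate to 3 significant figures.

R ≈ 362 mm/day

Column moisture flux per unit crosswind length is F = V × PW.
Inflow: F_in = 13.7 × 55 = 753.5 mm·m/s
Outflow: F_out = 14.5 × 19.6 = 284.2 mm·m/s
Steady-state rate R = (F_in − F_out)/L = (753.5 − 284.2) / 112000 m = 4.190e-03 mm/s.
R = 4.190e-03 × 3600 × 24 = 362 mm/day.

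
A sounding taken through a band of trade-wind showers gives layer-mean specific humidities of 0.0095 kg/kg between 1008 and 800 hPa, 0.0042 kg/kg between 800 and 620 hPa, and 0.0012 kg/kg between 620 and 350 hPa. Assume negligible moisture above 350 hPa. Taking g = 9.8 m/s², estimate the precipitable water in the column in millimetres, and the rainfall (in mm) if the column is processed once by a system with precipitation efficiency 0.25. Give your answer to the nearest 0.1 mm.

Precipitable water is the column-integrated vapour mass per unit area: PW = (1/g) Σ q̄ Δp, with q in kg/kg and Δp in Pa (1 kg/m² of water = 1 mm).
Layer 1008–800 hPa: Δp = 208 hPa = 20800 Pa, q̄ = 0.0095 kg/kg → 0.0095 × 20800 / 9.8 = 20.16 mm
Layer 800–620 hPa: Δp = 180 hPa = 18000 Pa, q̄ = 0.0042 kg/kg → 0.0042 × 18000 / 9.8 = 7.71 mm
Layer 620–350 hPa: Δp = 270 hPa = 27000 Pa, q̄ = 0.0012 kg/kg → 0.0012 × 27000 / 9.8 = 3.31 mm
PW = 20.16 + 7.71 + 3.31 = 31.18 ≈ 31.2 mm.
Rainfall = ε × PW = 0.25 × 31.2 = 7.8 mm.

PW ≈ 31.2 mm; rainfall ≈ 7.8 mm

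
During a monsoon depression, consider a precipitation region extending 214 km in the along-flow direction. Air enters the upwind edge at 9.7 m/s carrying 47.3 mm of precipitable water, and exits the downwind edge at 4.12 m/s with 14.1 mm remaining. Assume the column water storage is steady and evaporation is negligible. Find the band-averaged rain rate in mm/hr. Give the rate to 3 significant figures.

Column moisture flux per unit crosswind length is F = V × PW.
Inflow: F_in = 9.7 × 47.3 = 458.81 mm·m/s
Outflow: F_out = 4.12 × 14.1 = 58.092 mm·m/s
Steady-state rate R = (F_in − F_out)/L = (458.81 − 58.092) / 214000 m = 1.873e-03 mm/s.
R = 1.873e-03 × 3600 = 6.74 mm/hr.

R ≈ 6.74 mm/hr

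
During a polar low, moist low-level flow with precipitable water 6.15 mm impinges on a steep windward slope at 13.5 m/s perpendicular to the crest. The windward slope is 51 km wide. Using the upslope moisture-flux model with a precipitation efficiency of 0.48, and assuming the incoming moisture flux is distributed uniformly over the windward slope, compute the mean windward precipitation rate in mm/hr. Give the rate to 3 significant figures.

R ≈ 2.81 mm/hr

Incoming column moisture flux per unit ridge length: F = V × PW = 13.5 × 6.15 = 83.025 mm·m/s.
Spread over the 51 km slope with efficiency ε = 0.48: R = ε·F/W = 0.48 × 83.025 / 51000 m = 7.814e-04 mm/s.
R = 7.814e-04 × 3600 = 2.81 mm/hr.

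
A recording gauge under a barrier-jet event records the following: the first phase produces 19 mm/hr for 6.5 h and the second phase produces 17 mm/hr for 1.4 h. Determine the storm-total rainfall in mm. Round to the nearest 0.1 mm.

Total = Σ Rᵢ Δtᵢ = 19 × 6.5 + 17 × 1.4
      = 123.5 + 23.8 = 147.3 mm.

total ≈ 147.3 mm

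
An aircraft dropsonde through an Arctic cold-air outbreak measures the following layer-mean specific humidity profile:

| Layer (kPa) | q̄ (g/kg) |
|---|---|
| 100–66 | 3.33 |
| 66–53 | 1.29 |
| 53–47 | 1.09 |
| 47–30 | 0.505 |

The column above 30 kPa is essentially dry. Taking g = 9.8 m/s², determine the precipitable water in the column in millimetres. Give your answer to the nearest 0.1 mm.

PW ≈ 14.8 mm

Precipitable water is the column-integrated vapour mass per unit area: PW = (1/g) Σ q̄ Δp, with q in kg/kg and Δp in Pa (1 kg/m² of water = 1 mm).
Layer 100–66 kPa: Δp = 340 hPa = 34000 Pa, q̄ = 0.00333 kg/kg → 0.00333 × 34000 / 9.8 = 11.55 mm
Layer 66–53 kPa: Δp = 130 hPa = 13000 Pa, q̄ = 0.00129 kg/kg → 0.00129 × 13000 / 9.8 = 1.71 mm
Layer 53–47 kPa: Δp = 60 hPa = 6000 Pa, q̄ = 0.00109 kg/kg → 0.00109 × 6000 / 9.8 = 0.67 mm
Layer 47–30 kPa: Δp = 170 hPa = 17000 Pa, q̄ = 0.000505 kg/kg → 0.000505 × 17000 / 9.8 = 0.88 mm
PW = 11.55 + 1.71 + 0.67 + 0.88 = 14.81 ≈ 14.8 mm.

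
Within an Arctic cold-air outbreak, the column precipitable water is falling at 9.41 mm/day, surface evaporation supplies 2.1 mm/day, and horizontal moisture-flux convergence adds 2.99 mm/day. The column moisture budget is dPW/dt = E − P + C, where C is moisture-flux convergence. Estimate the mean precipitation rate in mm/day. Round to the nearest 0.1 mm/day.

P ≈ 14.5 mm/day

dPW/dt = -9.41 mm/day.
P = E + C − dPW/dt = 2.1 + (2.99) − (-9.41) = 14.5 mm/day.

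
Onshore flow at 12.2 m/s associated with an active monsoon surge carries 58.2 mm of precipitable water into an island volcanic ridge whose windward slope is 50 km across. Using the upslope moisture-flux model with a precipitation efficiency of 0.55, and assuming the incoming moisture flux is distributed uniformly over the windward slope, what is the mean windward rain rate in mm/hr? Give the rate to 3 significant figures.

Incoming column moisture flux per unit ridge length: F = V × PW = 12.2 × 58.2 = 710.04 mm·m/s.
Spread over the 50 km slope with efficiency ε = 0.55: R = ε·F/W = 0.55 × 710.04 / 50000 m = 7.810e-03 mm/s.
R = 7.810e-03 × 3600 = 28.1 mm/hr.

R ≈ 28.1 mm/hr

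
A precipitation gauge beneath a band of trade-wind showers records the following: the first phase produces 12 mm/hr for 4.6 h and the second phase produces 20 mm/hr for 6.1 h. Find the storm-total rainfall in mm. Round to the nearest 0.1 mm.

Total = Σ Rᵢ Δtᵢ = 12 × 4.6 + 20 × 6.1
      = 55.2 + 122 = 177.2 mm.

total ≈ 177.2 mm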